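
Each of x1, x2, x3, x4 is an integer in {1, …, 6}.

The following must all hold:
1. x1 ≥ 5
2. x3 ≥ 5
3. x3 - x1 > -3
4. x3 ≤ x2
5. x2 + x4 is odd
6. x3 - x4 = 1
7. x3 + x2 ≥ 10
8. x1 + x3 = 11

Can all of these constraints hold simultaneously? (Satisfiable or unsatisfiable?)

The assignment x1 = 6, x2 = 5, x3 = 5, x4 = 4 works:
  constraint 3 holds since x3 - x1 = -1.
  constraint 6 holds since x3 - x4 = 1.
  constraint 7 holds since x3 + x2 = 10.
The rest check out directly.

Satisfiable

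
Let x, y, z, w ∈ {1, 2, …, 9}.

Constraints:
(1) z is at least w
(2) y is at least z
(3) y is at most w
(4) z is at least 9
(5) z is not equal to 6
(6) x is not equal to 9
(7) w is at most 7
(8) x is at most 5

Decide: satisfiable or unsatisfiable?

From constraints 2 and 4: y ≥ z and z ≥ 9, so y ≥ 9. From constraints 3 and 7: y ≤ w and w ≤ 7, so y ≤ 7. But 7 < 9, so no value of y works.

Unsatisfiable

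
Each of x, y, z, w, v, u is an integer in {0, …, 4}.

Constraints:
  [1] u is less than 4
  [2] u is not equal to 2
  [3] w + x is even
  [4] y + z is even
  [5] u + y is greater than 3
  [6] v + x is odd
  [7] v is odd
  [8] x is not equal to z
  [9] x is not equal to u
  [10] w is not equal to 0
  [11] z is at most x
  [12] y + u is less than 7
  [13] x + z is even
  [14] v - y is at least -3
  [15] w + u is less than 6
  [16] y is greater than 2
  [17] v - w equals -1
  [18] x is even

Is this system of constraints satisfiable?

Satisfiable

Take x = 4, y = 4, z = 0, w = 4, v = 3, u = 0. Then constraint 5: u + y = 4; constraint 12: y + u = 4; constraint 14: v - y = -1, and every other listed constraint is also met.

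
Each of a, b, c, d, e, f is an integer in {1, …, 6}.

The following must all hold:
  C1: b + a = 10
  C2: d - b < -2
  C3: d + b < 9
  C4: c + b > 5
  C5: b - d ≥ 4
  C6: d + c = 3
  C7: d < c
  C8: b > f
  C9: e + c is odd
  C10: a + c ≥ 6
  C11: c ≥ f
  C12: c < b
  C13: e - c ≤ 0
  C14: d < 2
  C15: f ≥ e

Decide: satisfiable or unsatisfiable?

Satisfiable

The assignment a = 5, b = 5, c = 2, d = 1, e = 1, f = 1 works:
  constraint 1 holds since b + a = 10.
  constraint 2 holds since d - b = -4.
The rest check out directly.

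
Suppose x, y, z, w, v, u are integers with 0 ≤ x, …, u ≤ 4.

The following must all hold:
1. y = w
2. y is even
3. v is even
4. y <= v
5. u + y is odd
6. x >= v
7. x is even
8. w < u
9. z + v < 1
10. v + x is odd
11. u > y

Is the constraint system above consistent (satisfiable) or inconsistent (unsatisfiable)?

Unsatisfiable

Constraint 3 makes v even and constraint 7 makes x even, so v + x must be even. Constraint 10 says v + x is odd — contradiction.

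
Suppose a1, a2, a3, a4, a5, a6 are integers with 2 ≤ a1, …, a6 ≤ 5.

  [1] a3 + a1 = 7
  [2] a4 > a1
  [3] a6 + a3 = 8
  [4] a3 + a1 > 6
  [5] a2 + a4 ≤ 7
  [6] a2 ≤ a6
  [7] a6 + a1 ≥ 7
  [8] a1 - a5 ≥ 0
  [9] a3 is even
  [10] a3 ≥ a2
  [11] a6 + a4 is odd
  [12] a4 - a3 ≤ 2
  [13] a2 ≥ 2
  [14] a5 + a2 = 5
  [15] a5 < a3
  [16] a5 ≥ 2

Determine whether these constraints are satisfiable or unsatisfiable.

Setting (a1, a2, a3, a4, a5, a6) = (3, 2, 4, 5, 3, 4) satisfies everything: constraint 1: a3 + a1 = 7; constraint 3: a6 + a3 = 8, and the others follow.

Satisfiable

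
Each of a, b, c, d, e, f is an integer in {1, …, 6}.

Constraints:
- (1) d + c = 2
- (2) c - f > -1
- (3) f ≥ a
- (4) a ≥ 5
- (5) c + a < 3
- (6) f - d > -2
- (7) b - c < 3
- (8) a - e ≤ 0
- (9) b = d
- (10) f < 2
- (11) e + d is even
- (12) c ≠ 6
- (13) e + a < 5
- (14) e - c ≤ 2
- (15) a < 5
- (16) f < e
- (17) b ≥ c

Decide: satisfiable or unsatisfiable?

Unsatisfiable

From constraints 3 and 4: f ≥ a and a ≥ 5, so f ≥ 5. From constraint 10: f ≤ 1. But 1 < 5, so no value of f works.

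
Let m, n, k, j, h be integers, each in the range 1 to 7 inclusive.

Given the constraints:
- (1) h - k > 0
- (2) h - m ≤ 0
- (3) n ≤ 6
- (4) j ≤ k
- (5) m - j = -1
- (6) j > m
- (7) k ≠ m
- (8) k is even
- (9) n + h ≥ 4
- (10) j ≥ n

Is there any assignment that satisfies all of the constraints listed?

Unsatisfiable

Constraints 1, 2, 4, and 6 give h ≤ m, m < j, j ≤ k, k < h. Chaining: h ≤ m < j ≤ k < h, which forces h < h — impossible.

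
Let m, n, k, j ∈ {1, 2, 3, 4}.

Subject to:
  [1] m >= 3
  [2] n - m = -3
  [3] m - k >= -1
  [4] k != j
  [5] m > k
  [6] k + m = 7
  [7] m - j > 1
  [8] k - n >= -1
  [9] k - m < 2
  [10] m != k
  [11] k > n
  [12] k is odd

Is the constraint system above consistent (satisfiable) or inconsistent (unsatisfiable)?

Try m = 4, n = 1, k = 3, j = 1.
Check constraint 2: n - m = -3; constraint 3: m - k = 1. The remaining constraints are straightforward to verify.

Satisfiable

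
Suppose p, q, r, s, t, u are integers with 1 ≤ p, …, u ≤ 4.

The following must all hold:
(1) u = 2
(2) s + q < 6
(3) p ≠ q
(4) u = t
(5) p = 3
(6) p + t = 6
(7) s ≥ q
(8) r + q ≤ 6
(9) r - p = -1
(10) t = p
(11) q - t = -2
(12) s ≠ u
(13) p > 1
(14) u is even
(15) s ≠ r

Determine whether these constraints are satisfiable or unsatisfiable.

Unsatisfiable

Constraint 1 fixes u = 2 and constraint 5 fixes p = 3. Constraints 4 and 10 give u = t = p, so u = p. But 2 ≠ 3 — contradiction.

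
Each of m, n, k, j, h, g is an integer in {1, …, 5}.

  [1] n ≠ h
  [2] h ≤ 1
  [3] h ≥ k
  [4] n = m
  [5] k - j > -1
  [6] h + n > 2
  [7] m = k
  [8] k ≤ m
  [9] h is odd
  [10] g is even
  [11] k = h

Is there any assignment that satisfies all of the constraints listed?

Unsatisfiable

From constraints 4, 7, and 11, n = m = k = h, so n = h. But constraint 1 says n ≠ h. Contradiction.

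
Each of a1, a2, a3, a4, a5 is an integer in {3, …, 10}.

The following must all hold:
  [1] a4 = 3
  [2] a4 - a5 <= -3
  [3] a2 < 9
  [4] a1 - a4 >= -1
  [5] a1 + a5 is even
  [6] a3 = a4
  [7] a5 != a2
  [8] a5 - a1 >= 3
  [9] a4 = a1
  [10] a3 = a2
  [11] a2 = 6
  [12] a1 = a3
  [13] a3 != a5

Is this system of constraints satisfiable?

Unsatisfiable

Constraint 1 fixes a4 = 3 and constraint 11 fixes a2 = 6. Constraints 9, 10, and 12 give a4 = a1 = a3 = a2, so a4 = a2. But 3 ≠ 6 — contradiction.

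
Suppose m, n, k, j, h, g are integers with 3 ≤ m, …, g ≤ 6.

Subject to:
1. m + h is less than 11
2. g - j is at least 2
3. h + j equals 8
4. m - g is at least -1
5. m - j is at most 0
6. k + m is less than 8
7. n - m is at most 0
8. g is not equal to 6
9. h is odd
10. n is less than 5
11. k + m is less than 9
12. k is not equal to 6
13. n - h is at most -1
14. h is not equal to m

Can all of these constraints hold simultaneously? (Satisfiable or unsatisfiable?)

Unsatisfiable

Constraints 2, 4, and 5 give j − m ≥ 0, m − g ≥ -1, g − j ≥ 2.
Adding all 3 inequalities: the left sides telescope to 0, and the right sides sum to 0 + (-1) + 2 = 1. So 0 ≥ 1, which is false.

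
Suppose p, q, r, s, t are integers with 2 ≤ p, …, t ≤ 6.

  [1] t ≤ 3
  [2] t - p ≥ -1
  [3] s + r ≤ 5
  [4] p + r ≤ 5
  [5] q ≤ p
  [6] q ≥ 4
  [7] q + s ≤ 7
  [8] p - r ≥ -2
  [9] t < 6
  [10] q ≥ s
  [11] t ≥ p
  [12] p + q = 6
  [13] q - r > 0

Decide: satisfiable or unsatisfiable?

From constraints 5 and 6: p ≥ q and q ≥ 4, so p ≥ 4. From constraints 1 and 11: p ≤ t and t ≤ 3, so p ≤ 3. But 3 < 4, so no value of p works.

Unsatisfiable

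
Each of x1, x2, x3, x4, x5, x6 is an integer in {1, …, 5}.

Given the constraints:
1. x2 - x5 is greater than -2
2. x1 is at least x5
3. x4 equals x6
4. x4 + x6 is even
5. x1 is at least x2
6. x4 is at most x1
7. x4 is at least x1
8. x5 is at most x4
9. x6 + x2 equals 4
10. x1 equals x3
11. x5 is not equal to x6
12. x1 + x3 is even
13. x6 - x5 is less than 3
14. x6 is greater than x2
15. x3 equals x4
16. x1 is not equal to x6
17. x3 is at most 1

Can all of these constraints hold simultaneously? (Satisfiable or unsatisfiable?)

Unsatisfiable

From constraints 3, 10, and 15, x1 = x3 = x4 = x6, so x1 = x6. But constraint 16 says x1 ≠ x6. Contradiction.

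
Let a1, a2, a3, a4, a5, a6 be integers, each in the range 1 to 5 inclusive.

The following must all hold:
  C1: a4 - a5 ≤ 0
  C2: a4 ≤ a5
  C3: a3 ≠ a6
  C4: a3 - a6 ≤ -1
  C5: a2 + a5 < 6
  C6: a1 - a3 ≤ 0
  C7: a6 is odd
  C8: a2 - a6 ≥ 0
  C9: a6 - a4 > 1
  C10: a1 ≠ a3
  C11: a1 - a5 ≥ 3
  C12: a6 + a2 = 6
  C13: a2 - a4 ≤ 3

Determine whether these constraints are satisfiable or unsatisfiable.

Unsatisfiable

Constraints 1, 4, 6, 8, 11, and 13 give a6 − a3 ≥ 1, a3 − a1 ≥ 0, a1 − a5 ≥ 3, a5 − a4 ≥ 0, a4 − a2 ≥ -3, a2 − a6 ≥ 0.
Adding all 6 inequalities: the left sides telescope to 0, and the right sides sum to 1 + 0 + 3 + 0 + (-3) + 0 = 1. So 0 ≥ 1, which is false.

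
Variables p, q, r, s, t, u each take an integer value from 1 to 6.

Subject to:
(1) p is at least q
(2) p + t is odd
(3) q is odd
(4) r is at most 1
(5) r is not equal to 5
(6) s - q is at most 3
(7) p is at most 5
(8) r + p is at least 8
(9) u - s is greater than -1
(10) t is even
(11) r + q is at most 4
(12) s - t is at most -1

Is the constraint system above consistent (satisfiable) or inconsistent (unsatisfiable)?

From constraint 4: r ≤ 1. From constraint 7: p ≤ 5. Hence r + p ≤ 6. But constraint 8 requires r + p ≥ 8, and 8 > 6. Contradiction.

Unsatisfiable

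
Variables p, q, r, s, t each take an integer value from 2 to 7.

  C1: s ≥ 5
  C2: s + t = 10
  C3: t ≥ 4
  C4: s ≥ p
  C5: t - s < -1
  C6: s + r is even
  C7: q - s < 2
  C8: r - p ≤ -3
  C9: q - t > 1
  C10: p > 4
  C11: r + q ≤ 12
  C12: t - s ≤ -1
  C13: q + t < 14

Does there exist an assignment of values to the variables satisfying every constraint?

The assignment p = 5, q = 7, r = 2, s = 6, t = 4 works:
  constraint 2 holds since s + t = 10.
  constraint 5 holds since t - s = -2.
  constraint 7 holds since q - s = 1.
The rest check out directly.

Satisfiable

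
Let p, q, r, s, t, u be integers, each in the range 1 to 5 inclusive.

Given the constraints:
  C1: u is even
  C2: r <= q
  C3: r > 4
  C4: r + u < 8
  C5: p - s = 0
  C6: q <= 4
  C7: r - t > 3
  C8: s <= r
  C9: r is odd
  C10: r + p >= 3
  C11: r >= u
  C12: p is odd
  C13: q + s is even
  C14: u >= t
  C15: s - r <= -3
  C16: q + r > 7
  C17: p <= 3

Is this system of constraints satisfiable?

Unsatisfiable

From constraint 3: r ≥ 5. From constraints 2 and 6: r ≤ q and q ≤ 4, so r ≤ 4. But 4 < 5, so no value of r works.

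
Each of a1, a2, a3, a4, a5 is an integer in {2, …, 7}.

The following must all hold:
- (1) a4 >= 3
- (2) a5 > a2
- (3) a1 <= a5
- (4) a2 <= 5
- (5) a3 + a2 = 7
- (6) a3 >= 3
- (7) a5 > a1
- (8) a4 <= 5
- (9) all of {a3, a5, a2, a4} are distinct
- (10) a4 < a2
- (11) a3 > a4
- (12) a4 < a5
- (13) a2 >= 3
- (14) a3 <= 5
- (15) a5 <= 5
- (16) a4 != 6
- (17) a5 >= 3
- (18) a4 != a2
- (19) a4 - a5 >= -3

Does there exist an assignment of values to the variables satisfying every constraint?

Constraints 1, 4, 6, 8, 13, 14, 15, and 17 confine each of a3, a5, a2, a4 to the 3 values {3, …, 5}.
Constraint 9 requires all 4 of them to be distinct, but only 3 values are available — impossible by the pigeonhole principle.

Unsatisfiable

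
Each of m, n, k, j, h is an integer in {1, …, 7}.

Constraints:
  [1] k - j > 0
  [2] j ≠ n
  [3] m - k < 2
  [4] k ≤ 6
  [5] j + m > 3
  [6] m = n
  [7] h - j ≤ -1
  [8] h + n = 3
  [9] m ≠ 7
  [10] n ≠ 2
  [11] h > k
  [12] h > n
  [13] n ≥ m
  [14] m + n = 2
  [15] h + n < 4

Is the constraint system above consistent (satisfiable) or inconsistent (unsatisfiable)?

Constraints 1, 7, and 11 give j < k, k < h, h < j. Chaining: j < k < h < j, which forces j < j — impossible.

Unsatisfiable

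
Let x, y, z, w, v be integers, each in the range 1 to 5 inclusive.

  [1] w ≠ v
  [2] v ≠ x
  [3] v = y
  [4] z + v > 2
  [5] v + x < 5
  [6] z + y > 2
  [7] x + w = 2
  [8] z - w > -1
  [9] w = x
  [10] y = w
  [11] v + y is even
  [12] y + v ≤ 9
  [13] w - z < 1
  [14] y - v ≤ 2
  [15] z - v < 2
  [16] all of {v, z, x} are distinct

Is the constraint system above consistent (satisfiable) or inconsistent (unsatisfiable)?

From constraints 3, 9, and 10, v = y = w = x, so v = x. But constraint 2 says v ≠ x. Contradiction.

Unsatisfiable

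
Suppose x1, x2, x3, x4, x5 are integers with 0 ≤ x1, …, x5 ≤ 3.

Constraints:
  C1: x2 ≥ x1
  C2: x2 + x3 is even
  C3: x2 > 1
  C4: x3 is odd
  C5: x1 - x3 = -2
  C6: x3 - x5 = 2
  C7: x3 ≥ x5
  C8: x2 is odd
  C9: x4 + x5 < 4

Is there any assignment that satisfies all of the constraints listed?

Satisfiable

The assignment x1 = 1, x2 = 3, x3 = 3, x4 = 0, x5 = 1 works:
  constraint 5 holds since x1 - x3 = -2.
  constraint 6 holds since x3 - x5 = 2.
  constraint 9 holds since x4 + x5 = 1.
The rest check out directly.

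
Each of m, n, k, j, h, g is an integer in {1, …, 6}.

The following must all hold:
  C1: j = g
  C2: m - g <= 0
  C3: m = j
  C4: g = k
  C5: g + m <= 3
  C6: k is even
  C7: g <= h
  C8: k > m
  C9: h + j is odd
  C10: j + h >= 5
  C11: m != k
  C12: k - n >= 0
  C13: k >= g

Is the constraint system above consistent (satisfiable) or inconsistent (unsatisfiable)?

From constraints 1, 3, and 4, m = j = g = k, so m = k. But constraint 11 says m ≠ k. Contradiction.

Unsatisfiable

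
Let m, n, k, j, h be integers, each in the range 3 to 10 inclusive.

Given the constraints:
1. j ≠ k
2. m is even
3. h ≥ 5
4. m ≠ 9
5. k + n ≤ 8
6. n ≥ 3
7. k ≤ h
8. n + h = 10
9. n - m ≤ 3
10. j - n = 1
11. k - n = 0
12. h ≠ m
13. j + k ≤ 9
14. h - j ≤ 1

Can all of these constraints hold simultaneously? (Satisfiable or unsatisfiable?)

Satisfiable

Try m = 4, n = 4, k = 4, j = 5, h = 6.
Check constraint 5: k + n = 8; constraint 8: n + h = 10; constraint 9: n - m = 0. The remaining constraints are straightforward to verify.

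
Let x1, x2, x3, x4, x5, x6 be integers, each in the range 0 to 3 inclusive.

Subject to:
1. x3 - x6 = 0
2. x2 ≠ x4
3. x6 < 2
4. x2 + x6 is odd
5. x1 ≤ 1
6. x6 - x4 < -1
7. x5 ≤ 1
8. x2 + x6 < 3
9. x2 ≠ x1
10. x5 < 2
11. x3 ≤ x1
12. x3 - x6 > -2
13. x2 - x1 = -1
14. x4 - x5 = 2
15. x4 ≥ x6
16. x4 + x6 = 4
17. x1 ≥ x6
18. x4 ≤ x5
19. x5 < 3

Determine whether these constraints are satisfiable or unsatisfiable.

From constraints 7 and 18: x4 ≤ x5 ≤ 1. From constraints 5 and 17: x6 ≤ x1 ≤ 1. Hence x4 + x6 ≤ 2. But constraint 16 requires x4 + x6 = 4, and 4 > 2. Contradiction.

Unsatisfiable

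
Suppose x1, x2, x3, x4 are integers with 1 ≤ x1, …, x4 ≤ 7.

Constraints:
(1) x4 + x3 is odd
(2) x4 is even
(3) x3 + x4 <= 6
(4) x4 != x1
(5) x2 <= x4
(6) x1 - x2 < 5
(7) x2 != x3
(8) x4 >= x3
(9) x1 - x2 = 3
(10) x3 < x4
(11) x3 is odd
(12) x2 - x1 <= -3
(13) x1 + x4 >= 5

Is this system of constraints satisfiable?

Try x1 = 5, x2 = 2, x3 = 1, x4 = 2.
Check constraint 3: x3 + x4 = 3; constraint 6: x1 - x2 = 3; constraint 9: x1 - x2 = 3. The remaining constraints are straightforward to verify.

Satisfiable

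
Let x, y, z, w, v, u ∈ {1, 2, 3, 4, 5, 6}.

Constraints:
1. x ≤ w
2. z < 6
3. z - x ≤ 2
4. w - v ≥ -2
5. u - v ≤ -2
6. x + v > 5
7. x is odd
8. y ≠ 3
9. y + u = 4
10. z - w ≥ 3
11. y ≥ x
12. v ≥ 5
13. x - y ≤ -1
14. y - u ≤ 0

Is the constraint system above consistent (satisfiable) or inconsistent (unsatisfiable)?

Constraints 3, 4, 5, 10, 13, and 14 give y − x ≥ 1, x − z ≥ -2, z − w ≥ 3, w − v ≥ -2, v − u ≥ 2, u − y ≥ 0.
Adding all 6 inequalities: the left sides telescope to 0, and the right sides sum to 1 + (-2) + 3 + (-2) + 2 + 0 = 2. So 0 ≥ 2, which is false.

Unsatisfiable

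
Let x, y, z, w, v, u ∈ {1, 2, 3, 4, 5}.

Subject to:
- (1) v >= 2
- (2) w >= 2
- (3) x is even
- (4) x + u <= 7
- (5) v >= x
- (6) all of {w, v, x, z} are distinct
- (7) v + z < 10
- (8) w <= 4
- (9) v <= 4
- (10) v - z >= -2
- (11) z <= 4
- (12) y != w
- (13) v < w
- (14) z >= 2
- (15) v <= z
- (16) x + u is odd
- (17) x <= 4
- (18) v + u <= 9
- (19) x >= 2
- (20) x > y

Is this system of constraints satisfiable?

Unsatisfiable

Constraints 1, 2, 8, 9, 11, 14, 17, and 19 confine each of w, v, x, z to the 3 values {2, …, 4}.
Constraint 6 requires all 4 of them to be distinct, but only 3 values are available — impossible by the pigeonhole principle.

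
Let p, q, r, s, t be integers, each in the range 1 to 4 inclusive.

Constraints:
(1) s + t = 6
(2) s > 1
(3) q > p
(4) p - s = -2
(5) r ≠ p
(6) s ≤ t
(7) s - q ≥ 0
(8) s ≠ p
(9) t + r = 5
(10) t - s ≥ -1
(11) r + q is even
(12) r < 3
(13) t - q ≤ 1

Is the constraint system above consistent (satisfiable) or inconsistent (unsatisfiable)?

Satisfiable

Try p = 1, q = 2, r = 2, s = 3, t = 3.
Check constraint 1: s + t = 6; constraint 4: p - s = -2. The remaining constraints are straightforward to verify.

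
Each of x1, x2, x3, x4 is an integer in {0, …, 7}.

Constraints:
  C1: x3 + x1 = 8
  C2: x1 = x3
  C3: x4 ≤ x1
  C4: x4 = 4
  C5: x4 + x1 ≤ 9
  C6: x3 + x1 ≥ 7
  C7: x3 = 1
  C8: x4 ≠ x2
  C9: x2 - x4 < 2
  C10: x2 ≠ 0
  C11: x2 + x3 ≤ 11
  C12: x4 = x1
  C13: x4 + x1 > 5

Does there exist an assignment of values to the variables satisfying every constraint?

Unsatisfiable

Constraint 4 fixes x4 = 4 and constraint 7 fixes x3 = 1. Constraints 2 and 12 give x4 = x1 = x3, so x4 = x3. But 4 ≠ 1 — contradiction.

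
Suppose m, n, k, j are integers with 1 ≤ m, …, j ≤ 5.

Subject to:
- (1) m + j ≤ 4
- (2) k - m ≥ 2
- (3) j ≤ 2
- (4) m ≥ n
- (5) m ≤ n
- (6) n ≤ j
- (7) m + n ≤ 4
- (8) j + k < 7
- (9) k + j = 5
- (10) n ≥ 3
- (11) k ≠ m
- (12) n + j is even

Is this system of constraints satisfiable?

From constraint 10: n ≥ 3. From constraints 3 and 6: n ≤ j and j ≤ 2, so n ≤ 2. But 2 < 3, so no value of n works.

Unsatisfiable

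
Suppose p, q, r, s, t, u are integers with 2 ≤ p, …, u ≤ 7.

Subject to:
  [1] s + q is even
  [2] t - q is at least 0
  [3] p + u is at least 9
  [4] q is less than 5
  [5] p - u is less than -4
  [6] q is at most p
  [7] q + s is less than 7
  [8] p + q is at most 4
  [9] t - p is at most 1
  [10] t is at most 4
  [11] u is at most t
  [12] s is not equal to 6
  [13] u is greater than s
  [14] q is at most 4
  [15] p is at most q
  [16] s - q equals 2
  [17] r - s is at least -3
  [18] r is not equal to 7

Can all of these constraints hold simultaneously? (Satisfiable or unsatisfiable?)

Unsatisfiable

From constraints 14 and 15: p ≤ q ≤ 4. From constraints 10 and 11: u ≤ t ≤ 4. Hence p + u ≤ 8. But constraint 3 requires p + u ≥ 9, and 9 > 8. Contradiction.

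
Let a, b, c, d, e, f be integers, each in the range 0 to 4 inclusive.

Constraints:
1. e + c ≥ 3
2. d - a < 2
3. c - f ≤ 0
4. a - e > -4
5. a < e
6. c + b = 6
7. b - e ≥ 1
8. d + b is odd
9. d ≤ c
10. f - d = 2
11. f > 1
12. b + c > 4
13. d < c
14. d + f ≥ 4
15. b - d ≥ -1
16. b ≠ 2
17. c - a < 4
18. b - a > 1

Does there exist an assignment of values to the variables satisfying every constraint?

One satisfying assignment is a = 1, b = 3, c = 3, d = 2, e = 2, f = 4.
For the less obvious constraints — constraint 1: e + c = 5; constraint 2: d - a = 1 — and the others hold by inspection.

Satisfiable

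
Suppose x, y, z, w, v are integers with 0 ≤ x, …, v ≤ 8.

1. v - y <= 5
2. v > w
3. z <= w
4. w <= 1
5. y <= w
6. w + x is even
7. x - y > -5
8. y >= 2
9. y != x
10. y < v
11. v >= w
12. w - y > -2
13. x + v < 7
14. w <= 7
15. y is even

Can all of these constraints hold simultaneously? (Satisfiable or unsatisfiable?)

Unsatisfiable

From constraints 5 and 8: w ≥ y and y ≥ 2, so w ≥ 2. From constraint 4: w ≤ 1. But 1 < 2, so no value of w works.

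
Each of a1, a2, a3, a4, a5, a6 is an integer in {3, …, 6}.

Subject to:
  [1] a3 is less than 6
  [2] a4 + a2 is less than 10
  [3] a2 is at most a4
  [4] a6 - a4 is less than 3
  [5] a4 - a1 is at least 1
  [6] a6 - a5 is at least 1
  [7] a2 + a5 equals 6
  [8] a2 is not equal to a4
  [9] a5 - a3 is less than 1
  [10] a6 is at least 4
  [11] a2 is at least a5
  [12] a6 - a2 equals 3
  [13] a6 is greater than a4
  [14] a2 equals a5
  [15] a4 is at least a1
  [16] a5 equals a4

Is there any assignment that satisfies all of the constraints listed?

Unsatisfiable

From constraints 14 and 16, a2 = a5 = a4, so a2 = a4. But constraint 8 says a2 ≠ a4. Contradiction.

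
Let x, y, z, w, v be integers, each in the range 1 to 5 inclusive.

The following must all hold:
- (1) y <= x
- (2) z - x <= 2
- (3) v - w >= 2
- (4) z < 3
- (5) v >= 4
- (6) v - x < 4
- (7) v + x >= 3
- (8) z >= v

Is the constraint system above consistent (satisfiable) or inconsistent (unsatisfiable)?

From constraints 5 and 8: z ≥ v and v ≥ 4, so z ≥ 4. From constraint 4: z ≤ 2. But 2 < 4, so no value of z works.

Unsatisfiable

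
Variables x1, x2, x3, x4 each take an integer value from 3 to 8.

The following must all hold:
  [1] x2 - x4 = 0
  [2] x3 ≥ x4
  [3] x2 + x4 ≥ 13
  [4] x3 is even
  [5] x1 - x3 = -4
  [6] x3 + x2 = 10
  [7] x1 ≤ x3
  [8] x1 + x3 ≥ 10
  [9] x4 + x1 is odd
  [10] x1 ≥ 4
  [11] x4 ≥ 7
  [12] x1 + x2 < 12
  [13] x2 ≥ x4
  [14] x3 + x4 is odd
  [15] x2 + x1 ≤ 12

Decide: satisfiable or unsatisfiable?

From constraints 7 and 10: x3 ≥ x1 ≥ 4. From constraints 11 and 13: x2 ≥ x4 ≥ 7. Hence x3 + x2 ≥ 11. But constraint 6 requires x3 + x2 = 10, and 10 < 11. Contradiction.

Unsatisfiable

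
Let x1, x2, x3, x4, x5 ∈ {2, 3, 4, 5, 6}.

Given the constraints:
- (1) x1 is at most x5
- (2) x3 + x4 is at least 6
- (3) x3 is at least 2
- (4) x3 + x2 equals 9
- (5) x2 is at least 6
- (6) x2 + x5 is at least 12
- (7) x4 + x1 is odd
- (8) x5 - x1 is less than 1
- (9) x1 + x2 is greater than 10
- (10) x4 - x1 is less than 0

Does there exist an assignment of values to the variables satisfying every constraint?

Satisfiable

The assignment x1 = 6, x2 = 6, x3 = 3, x4 = 3, x5 = 6 works:
  constraint 2 holds since x3 + x4 = 6.
  constraint 4 holds since x3 + x2 = 9.
  constraint 6 holds since x2 + x5 = 12.
The rest check out directly.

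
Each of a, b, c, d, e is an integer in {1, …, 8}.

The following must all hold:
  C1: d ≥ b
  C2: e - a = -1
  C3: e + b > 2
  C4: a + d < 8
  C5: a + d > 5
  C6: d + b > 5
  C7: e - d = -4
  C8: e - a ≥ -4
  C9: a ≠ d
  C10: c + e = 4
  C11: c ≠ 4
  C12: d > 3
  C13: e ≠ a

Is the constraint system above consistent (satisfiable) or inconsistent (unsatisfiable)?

Setting (a, b, c, d, e) = (2, 2, 3, 5, 1) satisfies everything: constraint 2: e - a = -1; constraint 3: e + b = 3; constraint 4: a + d = 7, and the others follow.

Satisfiable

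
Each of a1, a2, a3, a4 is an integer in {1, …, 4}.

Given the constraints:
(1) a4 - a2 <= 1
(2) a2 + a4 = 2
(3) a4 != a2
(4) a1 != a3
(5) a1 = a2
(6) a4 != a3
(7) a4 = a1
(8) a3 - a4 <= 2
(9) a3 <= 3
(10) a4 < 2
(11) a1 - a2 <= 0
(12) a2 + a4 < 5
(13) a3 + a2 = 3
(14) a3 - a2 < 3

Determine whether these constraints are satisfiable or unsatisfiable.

Unsatisfiable

From constraints 5 and 7, a4 = a1 = a2, so a4 = a2. But constraint 3 says a4 ≠ a2. Contradiction.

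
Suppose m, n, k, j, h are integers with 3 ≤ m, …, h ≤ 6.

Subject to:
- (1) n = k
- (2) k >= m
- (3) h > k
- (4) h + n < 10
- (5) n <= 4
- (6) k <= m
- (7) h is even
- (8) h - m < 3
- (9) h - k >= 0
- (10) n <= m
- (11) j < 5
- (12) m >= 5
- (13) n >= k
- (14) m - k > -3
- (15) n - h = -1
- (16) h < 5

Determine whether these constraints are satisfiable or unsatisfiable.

Unsatisfiable

From constraints 2 and 12: k ≥ m and m ≥ 5, so k ≥ 5. From constraints 5 and 13: k ≤ n and n ≤ 4, so k ≤ 4. But 4 < 5, so no value of k works.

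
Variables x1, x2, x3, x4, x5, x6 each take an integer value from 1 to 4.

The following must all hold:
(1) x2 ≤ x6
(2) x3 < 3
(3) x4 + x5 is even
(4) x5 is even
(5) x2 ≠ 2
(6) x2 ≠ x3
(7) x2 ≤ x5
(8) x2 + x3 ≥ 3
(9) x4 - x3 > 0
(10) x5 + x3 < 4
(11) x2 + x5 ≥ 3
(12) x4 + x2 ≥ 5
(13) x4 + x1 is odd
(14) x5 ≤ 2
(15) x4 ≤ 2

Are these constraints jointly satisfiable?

Unsatisfiable

From constraint 15: x4 ≤ 2. From constraints 7 and 14: x2 ≤ x5 ≤ 2. Hence x4 + x2 ≤ 4. But constraint 12 requires x4 + x2 ≥ 5, and 5 > 4. Contradiction.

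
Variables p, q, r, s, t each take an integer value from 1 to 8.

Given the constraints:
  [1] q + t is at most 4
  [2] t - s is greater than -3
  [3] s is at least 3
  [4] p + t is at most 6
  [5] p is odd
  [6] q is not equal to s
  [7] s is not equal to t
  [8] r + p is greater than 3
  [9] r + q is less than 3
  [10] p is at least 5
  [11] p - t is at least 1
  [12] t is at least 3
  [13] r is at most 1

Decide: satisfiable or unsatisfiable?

From constraint 10: p ≥ 5. From constraint 12: t ≥ 3. Hence p + t ≥ 8. But constraint 4 requires p + t ≤ 6, and 6 < 8. Contradiction.

Unsatisfiable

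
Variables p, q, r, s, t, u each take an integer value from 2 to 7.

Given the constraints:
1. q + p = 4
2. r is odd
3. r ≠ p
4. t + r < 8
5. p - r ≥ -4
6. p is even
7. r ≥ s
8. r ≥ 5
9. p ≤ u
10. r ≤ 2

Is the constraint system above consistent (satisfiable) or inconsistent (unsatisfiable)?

From constraint 8: r ≥ 5. From constraint 10: r ≤ 2. But 2 < 5, so no value of r works.

Unsatisfiable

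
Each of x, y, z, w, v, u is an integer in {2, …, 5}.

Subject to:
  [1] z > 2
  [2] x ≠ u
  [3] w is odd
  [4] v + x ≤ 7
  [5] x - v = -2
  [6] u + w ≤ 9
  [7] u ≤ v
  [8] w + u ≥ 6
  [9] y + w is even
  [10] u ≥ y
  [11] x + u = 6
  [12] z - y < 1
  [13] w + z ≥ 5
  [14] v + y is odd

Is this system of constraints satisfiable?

Satisfiable

The assignment x = 2, y = 3, z = 3, w = 5, v = 4, u = 4 works:
  constraint 4 holds since v + x = 6.
  constraint 5 holds since x - v = -2.
  constraint 6 holds since u + w = 9.
The rest check out directly.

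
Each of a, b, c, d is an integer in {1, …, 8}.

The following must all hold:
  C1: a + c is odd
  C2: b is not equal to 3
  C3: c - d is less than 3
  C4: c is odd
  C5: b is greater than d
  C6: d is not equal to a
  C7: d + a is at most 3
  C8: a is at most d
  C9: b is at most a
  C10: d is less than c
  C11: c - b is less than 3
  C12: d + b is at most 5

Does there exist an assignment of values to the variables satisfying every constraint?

Unsatisfiable

Constraints 5, 8, and 9 give b ≤ a, a ≤ d, d < b. Chaining: b ≤ a ≤ d < b, which forces b < b — impossible.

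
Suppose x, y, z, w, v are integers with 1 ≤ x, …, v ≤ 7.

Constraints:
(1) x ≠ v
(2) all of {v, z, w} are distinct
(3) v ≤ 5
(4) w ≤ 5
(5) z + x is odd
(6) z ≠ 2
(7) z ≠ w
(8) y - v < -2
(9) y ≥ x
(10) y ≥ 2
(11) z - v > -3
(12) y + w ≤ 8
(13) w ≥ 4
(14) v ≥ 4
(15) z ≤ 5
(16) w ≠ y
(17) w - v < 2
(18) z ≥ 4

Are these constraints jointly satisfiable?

Unsatisfiable

Constraints 3, 4, 13, 14, 15, and 18 confine each of v, z, w to the 2 values {4, 5}.
Constraint 2 requires all 3 of them to be distinct, but only 2 values are available — impossible by the pigeonhole principle.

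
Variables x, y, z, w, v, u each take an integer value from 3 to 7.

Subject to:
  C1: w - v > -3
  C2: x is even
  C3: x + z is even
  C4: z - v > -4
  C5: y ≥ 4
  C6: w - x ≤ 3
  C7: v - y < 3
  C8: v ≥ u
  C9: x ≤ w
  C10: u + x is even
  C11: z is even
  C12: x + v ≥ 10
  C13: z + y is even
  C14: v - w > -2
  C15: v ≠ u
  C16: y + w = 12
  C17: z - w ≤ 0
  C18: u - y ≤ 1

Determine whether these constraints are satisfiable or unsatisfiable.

Take x = 4, y = 6, z = 6, w = 6, v = 7, u = 6. Then constraint 1: w - v = -1; constraint 4: z - v = -1; constraint 6: w - x = 2, and every other listed constraint is also met.

Satisfiable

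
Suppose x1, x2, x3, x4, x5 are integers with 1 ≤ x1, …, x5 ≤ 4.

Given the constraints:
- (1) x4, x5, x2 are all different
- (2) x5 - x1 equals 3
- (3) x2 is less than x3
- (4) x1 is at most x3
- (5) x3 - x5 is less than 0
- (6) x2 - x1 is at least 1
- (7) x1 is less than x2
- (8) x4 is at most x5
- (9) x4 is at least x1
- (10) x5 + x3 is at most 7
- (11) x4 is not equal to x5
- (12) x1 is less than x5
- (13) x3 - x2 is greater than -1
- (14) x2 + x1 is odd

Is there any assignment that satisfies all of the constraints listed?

Setting (x1, x2, x3, x4, x5) = (1, 2, 3, 1, 4) satisfies everything: constraint 2: x5 - x1 = 3; constraint 5: x3 - x5 = -1; constraint 6: x2 - x1 = 1, and the others follow.

Satisfiable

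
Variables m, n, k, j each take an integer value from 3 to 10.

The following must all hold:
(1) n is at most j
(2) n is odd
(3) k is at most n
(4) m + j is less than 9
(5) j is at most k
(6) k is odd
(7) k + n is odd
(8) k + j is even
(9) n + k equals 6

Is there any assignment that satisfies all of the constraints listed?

Unsatisfiable

Constraint 6 makes k odd and constraint 2 makes n odd, so k + n must be even. Constraint 7 says k + n is odd — contradiction.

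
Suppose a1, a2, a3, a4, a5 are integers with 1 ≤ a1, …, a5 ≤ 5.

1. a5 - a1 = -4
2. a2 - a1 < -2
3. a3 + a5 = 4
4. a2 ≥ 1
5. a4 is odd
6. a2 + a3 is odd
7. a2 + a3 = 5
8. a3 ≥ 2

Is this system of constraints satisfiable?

Satisfiable

Setting (a1, a2, a3, a4, a5) = (5, 2, 3, 3, 1) satisfies everything: constraint 1: a5 - a1 = -4; constraint 2: a2 - a1 = -3, and the others follow.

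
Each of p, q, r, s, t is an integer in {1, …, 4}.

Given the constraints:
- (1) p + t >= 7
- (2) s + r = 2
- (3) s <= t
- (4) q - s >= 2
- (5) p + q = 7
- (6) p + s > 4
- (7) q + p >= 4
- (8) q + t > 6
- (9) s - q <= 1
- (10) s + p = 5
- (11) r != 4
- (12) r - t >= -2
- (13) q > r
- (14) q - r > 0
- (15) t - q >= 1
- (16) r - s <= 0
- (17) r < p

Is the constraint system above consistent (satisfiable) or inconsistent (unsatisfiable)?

Unsatisfiable

Constraints 4, 12, 15, and 16 give r − t ≥ -2, t − q ≥ 1, q − s ≥ 2, s − r ≥ 0.
Adding all 4 inequalities: the left sides telescope to 0, and the right sides sum to (-2) + 1 + 2 + 0 = 1. So 0 ≥ 1, which is false.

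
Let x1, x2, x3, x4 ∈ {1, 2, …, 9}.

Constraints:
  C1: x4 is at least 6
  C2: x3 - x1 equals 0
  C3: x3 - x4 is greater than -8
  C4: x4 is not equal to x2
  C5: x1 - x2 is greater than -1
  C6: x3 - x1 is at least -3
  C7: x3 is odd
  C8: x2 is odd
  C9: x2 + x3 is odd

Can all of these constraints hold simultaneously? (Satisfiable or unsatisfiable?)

Constraint 8 makes x2 odd and constraint 7 makes x3 odd, so x2 + x3 must be even. Constraint 9 says x2 + x3 is odd — contradiction.

Unsatisfiable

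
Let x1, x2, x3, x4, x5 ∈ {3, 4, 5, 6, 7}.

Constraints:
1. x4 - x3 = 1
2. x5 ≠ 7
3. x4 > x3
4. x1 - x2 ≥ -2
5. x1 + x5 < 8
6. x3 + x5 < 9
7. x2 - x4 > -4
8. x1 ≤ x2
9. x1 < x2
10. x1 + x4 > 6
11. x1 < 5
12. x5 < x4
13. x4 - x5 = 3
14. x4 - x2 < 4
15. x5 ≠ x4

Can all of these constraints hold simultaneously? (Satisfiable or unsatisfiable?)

Satisfiable

One satisfying assignment is x1 = 3, x2 = 4, x3 = 5, x4 = 6, x5 = 3.
For the less obvious constraints — constraint 1: x4 - x3 = 1; constraint 4: x1 - x2 = -1; constraint 5: x1 + x5 = 6 — and the others hold by inspection.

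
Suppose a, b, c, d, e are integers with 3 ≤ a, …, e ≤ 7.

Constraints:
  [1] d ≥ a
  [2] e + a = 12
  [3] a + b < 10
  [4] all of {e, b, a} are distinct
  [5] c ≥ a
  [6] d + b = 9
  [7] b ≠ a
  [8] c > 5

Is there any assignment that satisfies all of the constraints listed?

One satisfying assignment is a = 5, b = 4, c = 6, d = 5, e = 7.
For the less obvious constraints — constraint 2: e + a = 12; constraint 3: a + b = 9 — and the others hold by inspection.

Satisfiable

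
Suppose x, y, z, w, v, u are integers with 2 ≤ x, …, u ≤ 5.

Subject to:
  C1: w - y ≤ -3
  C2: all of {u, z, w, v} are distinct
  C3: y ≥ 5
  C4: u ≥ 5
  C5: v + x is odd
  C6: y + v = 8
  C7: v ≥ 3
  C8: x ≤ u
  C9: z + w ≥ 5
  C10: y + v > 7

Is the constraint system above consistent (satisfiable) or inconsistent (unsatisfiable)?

Satisfiable

Take x = 2, y = 5, z = 4, w = 2, v = 3, u = 5. Then constraint 1: w - y = -3; constraint 6: y + v = 8, and every other listed constraint is also met.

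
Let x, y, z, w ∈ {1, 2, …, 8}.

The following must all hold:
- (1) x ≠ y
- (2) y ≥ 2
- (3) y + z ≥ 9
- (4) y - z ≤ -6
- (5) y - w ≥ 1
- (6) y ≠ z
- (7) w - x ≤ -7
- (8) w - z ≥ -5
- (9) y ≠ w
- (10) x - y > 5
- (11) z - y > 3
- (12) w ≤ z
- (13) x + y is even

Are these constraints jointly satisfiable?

Unsatisfiable

Constraints 4, 5, and 8 give y − w ≥ 1, w − z ≥ -5, z − y ≥ 6.
Adding all 3 inequalities: the left sides telescope to 0, and the right sides sum to 1 + (-5) + 6 = 2. So 0 ≥ 2, which is false.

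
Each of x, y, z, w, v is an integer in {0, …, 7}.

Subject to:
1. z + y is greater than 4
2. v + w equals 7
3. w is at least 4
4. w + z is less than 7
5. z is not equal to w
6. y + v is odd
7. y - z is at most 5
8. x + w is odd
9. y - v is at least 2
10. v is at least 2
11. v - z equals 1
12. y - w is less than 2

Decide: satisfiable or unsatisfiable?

Try x = 0, y = 5, z = 1, w = 5, v = 2.
Check constraint 1: z + y = 6; constraint 2: v + w = 7. The remaining constraints are straightforward to verify.

Satisfiable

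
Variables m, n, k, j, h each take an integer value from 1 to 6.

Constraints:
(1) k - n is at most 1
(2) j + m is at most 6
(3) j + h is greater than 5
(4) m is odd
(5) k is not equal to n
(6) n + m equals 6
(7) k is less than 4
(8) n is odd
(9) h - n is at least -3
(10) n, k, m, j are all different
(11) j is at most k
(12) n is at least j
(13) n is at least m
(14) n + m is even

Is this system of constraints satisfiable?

One satisfying assignment is m = 1, n = 5, k = 3, j = 2, h = 5.
For the less obvious constraints — constraint 1: k - n = -2; constraint 2: j + m = 3 — and the others hold by inspection.

Satisfiable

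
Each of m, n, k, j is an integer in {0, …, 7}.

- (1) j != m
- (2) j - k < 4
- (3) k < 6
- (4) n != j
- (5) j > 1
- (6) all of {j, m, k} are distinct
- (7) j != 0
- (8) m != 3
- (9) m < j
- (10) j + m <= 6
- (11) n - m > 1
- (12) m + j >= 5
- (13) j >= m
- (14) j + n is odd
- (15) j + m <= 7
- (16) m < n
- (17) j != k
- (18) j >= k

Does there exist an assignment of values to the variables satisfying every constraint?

The assignment m = 0, n = 3, k = 3, j = 6 works:
  constraint 2 holds since j - k = 3.
  constraint 10 holds since j + m = 6.
  constraint 11 holds since n - m = 3.
The rest check out directly.

Satisfiable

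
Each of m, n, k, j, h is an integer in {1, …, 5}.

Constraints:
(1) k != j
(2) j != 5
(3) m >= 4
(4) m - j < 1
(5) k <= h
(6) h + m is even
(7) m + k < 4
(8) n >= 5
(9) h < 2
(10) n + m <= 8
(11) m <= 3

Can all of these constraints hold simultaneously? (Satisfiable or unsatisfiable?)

Unsatisfiable

From constraint 8: n ≥ 5. From constraint 3: m ≥ 4. Hence n + m ≥ 9. But constraint 10 requires n + m ≤ 8, and 8 < 9. Contradiction.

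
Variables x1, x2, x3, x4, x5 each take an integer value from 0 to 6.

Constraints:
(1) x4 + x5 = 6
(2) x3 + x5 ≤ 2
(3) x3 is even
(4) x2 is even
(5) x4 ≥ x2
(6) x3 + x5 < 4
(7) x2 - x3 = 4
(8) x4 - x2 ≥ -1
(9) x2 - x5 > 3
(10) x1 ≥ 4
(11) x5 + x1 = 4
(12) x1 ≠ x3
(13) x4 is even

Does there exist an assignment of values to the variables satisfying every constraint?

Satisfiable

Try x1 = 4, x2 = 6, x3 = 2, x4 = 6, x5 = 0.
Check constraint 1: x4 + x5 = 6; constraint 2: x3 + x5 = 2; constraint 6: x3 + x5 = 2. The remaining constraints are straightforward to verify.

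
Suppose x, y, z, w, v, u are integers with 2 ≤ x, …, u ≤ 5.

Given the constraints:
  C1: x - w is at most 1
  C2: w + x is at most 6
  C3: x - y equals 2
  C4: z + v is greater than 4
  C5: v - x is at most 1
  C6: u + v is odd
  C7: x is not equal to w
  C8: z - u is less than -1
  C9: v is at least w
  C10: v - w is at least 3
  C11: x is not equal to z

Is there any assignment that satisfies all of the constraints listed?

Constraints 1, 5, and 10 give w − x ≥ -1, x − v ≥ -1, v − w ≥ 3.
Adding all 3 inequalities: the left sides telescope to 0, and the right sides sum to (-1) + (-1) + 3 = 1. So 0 ≥ 1, which is false.

Unsatisfiable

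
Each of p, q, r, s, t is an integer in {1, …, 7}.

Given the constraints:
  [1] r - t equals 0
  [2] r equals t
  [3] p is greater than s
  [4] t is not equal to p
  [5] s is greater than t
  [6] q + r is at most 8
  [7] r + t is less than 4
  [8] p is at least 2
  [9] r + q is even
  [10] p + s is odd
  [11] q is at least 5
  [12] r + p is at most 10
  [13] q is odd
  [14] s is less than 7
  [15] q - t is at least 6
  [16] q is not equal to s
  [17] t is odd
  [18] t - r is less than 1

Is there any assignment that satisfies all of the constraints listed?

The assignment p = 7, q = 7, r = 1, s = 6, t = 1 works:
  constraint 1 holds since r - t = 0.
  constraint 6 holds since q + r = 8.
The rest check out directly.

Satisfiable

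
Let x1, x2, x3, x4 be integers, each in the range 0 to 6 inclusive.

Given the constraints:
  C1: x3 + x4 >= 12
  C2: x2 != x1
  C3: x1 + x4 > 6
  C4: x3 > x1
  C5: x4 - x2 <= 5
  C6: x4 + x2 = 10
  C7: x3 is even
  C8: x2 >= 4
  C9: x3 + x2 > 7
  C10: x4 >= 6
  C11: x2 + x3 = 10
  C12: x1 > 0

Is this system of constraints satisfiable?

One satisfying assignment is x1 = 2, x2 = 4, x3 = 6, x4 = 6.
For the less obvious constraints — constraint 1: x3 + x4 = 12; constraint 3: x1 + x4 = 8; constraint 5: x4 - x2 = 2 — and the others hold by inspection.

Satisfiable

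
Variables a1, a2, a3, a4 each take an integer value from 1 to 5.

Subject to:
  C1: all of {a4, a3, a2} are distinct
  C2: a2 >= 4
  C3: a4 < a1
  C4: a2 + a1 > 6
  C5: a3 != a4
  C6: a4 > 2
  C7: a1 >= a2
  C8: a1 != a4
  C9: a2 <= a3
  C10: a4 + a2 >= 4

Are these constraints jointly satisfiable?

Satisfiable

One satisfying assignment is a1 = 5, a2 = 4, a3 = 5, a4 = 3.
For the less obvious constraints — constraint 1: values 3, 5, 4 are distinct; constraint 4: a2 + a1 = 9; constraint 10: a4 + a2 = 7 — and the others hold by inspection.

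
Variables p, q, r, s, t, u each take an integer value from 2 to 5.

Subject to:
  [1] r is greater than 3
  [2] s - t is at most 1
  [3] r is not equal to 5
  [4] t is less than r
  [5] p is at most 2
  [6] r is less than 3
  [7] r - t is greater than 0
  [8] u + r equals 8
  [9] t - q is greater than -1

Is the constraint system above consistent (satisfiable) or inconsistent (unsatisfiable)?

Unsatisfiable

From constraint 1: r ≥ 4. From constraint 6: r ≤ 2. But 2 < 4, so no value of r works.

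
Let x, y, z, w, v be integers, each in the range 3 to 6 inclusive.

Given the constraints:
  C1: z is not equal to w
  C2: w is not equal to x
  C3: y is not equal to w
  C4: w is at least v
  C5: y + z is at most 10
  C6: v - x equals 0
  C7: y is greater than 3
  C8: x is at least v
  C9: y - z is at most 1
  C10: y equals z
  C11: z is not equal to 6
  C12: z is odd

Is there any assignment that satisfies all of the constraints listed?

Take x = 5, y = 5, z = 5, w = 6, v = 5. Then constraint 5: y + z = 10; constraint 6: v - x = 0, and every other listed constraint is also met.

Satisfiable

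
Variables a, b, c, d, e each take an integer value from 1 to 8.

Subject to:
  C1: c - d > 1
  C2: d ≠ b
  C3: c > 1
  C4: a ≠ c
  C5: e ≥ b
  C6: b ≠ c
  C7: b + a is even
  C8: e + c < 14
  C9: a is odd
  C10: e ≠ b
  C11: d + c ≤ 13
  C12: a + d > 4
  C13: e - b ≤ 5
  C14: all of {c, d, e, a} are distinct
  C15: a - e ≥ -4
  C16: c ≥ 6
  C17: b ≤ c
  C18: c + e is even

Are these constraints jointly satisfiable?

One satisfying assignment is a = 1, b = 1, c = 7, d = 4, e = 5.
For the less obvious constraints — constraint 1: c - d = 3; constraint 8: e + c = 12 — and the others hold by inspection.

Satisfiable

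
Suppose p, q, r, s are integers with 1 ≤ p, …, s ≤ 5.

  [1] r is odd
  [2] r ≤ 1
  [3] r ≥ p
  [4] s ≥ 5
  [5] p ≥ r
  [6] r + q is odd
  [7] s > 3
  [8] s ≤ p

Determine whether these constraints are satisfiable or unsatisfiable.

Unsatisfiable

From constraints 4 and 8: p ≥ s and s ≥ 5, so p ≥ 5. From constraints 2 and 3: p ≤ r and r ≤ 1, so p ≤ 1. But 1 < 5, so no value of p works.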